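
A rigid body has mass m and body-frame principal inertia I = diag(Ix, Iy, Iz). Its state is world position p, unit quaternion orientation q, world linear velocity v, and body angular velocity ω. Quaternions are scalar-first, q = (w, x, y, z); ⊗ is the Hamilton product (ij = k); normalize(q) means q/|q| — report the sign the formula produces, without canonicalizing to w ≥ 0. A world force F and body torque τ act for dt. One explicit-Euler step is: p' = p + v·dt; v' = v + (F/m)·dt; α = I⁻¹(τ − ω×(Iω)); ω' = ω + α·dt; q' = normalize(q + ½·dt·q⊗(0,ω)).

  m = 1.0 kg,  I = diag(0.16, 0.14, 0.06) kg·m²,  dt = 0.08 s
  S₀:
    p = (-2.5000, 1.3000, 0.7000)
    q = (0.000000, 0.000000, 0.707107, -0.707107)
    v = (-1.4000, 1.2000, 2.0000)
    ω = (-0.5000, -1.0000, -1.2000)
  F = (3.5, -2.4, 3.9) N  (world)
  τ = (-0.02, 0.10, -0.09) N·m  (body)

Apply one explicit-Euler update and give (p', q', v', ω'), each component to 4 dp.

p' = (-2.6120, 1.3960, 0.8600)
q' = (-0.0056, -0.0621, 0.7197, -0.6915)
v' = (-1.1200, 1.0080, 2.3120)
ω' = (-0.4620, -0.9771, -1.3067)

angular accel α = (0.4750, 0.2857, -1.3333)
ω' = ω + α·dt = (-0.4620, -0.9771, -1.3067)
Hamilton product q⊗(0,ω) = (-0.1414214, -1.5556354, 0.3535535, 0.3535535)
q + ½dt·q⊗(0,ω), renormalized = (-0.0056, -0.0621, 0.7197, -0.6915)
linear accel F/m = (3.5000, -2.4000, 3.9000)
p + v·dt = (-2.6120, 1.3960, 0.8600)
v' = v + a·dt = (-1.1200, 1.0080, 2.3120)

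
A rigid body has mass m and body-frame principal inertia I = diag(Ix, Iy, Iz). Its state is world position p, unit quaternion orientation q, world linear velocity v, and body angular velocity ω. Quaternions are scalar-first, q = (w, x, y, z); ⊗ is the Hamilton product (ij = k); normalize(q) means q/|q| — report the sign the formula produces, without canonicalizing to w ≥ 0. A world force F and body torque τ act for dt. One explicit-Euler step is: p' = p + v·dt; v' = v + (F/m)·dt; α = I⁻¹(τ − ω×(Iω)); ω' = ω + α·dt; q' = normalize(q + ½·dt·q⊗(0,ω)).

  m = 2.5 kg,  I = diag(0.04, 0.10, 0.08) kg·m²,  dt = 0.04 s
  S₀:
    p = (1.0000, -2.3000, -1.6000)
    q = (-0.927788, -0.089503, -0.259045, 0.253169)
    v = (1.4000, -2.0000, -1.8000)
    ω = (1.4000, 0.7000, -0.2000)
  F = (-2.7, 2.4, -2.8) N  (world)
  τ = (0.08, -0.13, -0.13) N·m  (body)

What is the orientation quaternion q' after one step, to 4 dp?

Hamilton product q⊗(0,ω) = (0.3572695, -1.4243125, -0.3129156, 0.4855685)
q' = normalize(q + ½dt·q⊗(0,ω)) = (-0.9202, -0.1179, -0.2652, 0.2627)

q' = (-0.9202, -0.1179, -0.2652, 0.2627)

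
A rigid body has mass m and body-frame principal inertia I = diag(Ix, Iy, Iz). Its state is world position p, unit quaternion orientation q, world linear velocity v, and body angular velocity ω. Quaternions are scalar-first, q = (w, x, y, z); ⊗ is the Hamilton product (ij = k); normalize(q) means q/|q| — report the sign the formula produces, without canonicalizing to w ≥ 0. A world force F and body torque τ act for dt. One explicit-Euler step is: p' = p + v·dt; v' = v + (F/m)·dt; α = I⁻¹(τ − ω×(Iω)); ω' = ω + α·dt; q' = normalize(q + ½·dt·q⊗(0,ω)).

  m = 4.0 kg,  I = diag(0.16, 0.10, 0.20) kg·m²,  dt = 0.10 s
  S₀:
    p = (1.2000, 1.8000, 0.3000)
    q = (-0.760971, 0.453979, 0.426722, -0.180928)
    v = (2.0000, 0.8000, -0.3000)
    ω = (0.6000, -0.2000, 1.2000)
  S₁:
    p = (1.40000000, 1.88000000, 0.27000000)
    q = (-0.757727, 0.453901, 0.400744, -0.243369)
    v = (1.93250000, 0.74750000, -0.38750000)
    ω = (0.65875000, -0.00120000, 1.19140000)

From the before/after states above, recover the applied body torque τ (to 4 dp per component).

τ = (0.0700, 0.1700, -0.0100)

ω₁ − ω₀ = (0.05875000, 0.19880000, -0.00860000)
precession coupling = (-0.0240, -0.0288, 0.0072)
τ = I·(Δω/dt) + ω₀×(Iω₀) = (0.0700, 0.1700, -0.0100)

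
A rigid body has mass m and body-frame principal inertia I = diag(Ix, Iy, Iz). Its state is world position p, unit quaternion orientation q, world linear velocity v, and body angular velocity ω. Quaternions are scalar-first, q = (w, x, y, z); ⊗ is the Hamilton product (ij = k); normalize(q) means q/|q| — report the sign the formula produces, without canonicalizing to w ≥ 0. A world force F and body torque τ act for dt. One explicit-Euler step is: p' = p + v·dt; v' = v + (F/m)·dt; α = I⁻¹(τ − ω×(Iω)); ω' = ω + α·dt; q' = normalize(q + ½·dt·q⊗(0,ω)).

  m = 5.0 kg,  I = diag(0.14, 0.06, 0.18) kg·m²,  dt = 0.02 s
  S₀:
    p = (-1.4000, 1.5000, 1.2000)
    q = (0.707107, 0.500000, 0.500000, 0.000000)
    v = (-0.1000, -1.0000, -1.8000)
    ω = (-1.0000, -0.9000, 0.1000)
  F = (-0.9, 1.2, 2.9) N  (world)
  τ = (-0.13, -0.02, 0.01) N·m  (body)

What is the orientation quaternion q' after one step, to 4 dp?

q⊗(0,ω) = (0.9500000, -0.6571070, -0.6863963, 0.1207107)
updated quaternion q' = (0.7165, 0.4934, 0.4931, 0.0012)

q' = (0.7165, 0.4934, 0.4931, 0.0012)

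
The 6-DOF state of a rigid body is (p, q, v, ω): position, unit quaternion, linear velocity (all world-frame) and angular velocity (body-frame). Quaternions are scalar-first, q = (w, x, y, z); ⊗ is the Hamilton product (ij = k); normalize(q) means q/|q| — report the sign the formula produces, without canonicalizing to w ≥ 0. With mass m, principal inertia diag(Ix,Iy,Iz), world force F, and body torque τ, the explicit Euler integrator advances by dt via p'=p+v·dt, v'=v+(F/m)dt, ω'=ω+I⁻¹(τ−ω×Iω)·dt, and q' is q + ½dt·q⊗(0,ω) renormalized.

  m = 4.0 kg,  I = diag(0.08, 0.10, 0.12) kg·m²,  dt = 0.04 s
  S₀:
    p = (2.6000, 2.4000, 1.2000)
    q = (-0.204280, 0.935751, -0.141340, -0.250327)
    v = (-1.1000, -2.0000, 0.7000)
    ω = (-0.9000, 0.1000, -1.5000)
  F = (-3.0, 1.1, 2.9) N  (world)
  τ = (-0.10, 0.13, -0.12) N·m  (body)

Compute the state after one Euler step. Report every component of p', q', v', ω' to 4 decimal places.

p' = (2.5560, 2.3200, 1.2280)
q' = (-0.1945, 0.9436, -0.1091, -0.2447)
v' = (-1.1300, -1.9890, 0.7290)
ω' = (-0.9485, 0.1736, -1.5394)

a = F/m = (-0.7500, 0.2750, 0.7250)
p + v·dt = (2.5560, 2.3200, 1.2280)
new velocity v' = (-1.1300, -1.9890, 0.7290)
ω×(Iω) gyroscopic = (-0.0030, -0.0540, -0.0018)
(τ − ω×Iω)/I = (-1.2125, 1.8400, -0.9850)
new body rate ω' = (-0.9485, 0.1736, -1.5394)
Hamilton product q⊗(0,ω) = (0.4808194, 0.4208947, 1.6084928, 0.2727891)
q + ½dt·q⊗(0,ω), renormalized = (-0.1945, 0.9436, -0.1091, -0.2447)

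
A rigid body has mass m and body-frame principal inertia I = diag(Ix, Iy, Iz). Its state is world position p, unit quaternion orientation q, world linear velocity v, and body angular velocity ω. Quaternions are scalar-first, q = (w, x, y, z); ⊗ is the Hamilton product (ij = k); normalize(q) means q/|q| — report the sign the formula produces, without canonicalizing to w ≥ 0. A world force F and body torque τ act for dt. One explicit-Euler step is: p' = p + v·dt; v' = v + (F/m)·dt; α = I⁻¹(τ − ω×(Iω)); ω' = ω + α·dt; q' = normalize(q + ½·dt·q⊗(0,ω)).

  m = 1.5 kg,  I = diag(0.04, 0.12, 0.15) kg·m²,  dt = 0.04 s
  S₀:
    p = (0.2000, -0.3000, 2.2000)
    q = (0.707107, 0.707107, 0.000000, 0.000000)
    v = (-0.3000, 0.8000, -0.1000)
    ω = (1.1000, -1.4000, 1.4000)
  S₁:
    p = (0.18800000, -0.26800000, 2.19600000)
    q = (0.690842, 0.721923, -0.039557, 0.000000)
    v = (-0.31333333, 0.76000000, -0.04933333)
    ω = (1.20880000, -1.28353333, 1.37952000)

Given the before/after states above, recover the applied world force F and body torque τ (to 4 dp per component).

velocity change Δv = (-0.01333333, -0.04000000, 0.05066667)
applied force F = (-0.5000, -1.5000, 1.9000)
ω₁ − ω₀ = (0.10880000, 0.11646667, -0.02048000)
ω₀×(Iω₀) = (-0.0588, -0.1694, -0.1232)
applied torque τ = (0.0500, 0.1800, -0.2000)

F = (-0.5000, -1.5000, 1.9000)
τ = (0.0500, 0.1800, -0.2000)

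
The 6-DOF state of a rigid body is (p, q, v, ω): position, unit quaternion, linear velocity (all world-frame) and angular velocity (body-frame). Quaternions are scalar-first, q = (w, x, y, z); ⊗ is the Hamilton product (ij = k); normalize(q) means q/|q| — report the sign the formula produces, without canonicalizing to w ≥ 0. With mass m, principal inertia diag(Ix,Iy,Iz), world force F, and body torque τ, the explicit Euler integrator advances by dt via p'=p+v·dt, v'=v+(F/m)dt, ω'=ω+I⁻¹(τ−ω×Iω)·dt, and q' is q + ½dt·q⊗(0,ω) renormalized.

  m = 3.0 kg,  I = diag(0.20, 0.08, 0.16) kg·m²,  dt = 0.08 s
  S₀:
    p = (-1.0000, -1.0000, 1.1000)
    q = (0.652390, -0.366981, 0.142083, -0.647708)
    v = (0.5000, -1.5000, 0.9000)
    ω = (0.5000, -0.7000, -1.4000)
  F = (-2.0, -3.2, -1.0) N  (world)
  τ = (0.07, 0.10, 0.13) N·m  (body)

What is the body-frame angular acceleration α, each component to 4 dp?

ω×(Iω) gyroscopic = (0.0784, -0.0280, 0.0420)
angular accel α = (-0.0420, 1.6000, 0.5500)

α = (-0.0420, 1.6000, 0.5500)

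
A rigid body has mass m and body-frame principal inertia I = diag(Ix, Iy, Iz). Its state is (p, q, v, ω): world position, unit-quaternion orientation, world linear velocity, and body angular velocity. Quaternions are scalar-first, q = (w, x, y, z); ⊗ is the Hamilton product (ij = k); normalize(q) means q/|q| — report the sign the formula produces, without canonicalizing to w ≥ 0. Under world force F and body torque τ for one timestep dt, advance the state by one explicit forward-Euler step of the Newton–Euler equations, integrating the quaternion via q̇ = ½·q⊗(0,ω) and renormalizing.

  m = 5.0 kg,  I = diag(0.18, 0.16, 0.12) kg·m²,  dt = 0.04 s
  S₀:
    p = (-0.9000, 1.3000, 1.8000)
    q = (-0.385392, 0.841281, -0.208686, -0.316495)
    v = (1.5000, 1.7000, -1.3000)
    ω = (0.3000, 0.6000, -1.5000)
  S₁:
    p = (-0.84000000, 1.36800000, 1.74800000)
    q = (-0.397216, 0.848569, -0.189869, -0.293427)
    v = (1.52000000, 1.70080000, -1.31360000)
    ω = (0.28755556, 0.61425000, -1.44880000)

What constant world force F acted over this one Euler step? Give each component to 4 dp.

F = (2.5000, 0.1000, -1.7000)

v₁ − v₀ = (0.02000000, 0.00080000, -0.01360000)
F = m·Δv/dt = (2.5000, 0.1000, -1.7000)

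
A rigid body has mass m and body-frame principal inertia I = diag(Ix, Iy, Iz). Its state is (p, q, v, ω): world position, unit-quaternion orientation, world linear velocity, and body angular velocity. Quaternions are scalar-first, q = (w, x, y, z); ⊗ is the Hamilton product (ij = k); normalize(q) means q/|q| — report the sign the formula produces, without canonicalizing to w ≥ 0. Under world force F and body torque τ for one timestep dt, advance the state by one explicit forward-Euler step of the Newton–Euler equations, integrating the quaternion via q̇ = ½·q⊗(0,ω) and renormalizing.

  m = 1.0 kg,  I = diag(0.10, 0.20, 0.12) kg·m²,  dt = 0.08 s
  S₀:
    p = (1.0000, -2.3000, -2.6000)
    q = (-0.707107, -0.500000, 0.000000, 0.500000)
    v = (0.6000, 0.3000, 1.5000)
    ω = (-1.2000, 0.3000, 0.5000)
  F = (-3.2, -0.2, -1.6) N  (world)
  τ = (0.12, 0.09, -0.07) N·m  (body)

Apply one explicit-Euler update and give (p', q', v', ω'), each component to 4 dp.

p' = (1.0480, -2.2760, -2.4800)
q' = (-0.7401, -0.4714, -0.0225, 0.4792)
v' = (0.3440, 0.2840, 1.3720)
ω' = (-1.0944, 0.3312, 0.4773)

a = (-3.2000, -0.2000, -1.6000)
p' = p + v·dt = (1.0480, -2.2760, -2.4800)
v + (F/m)dt = (0.3440, 0.2840, 1.3720)
precession coupling ω×(Iω) = (-0.0120, 0.0120, -0.0360)
(τ − ω×Iω)/I = (1.3200, 0.3900, -0.2833)
ω' = ω + α·dt = (-1.0944, 0.3312, 0.4773)
q⊗(0,ω) = (-0.8500000, 0.6985284, -0.5621321, -0.5035535)
q + ½dt·q⊗(0,ω), renormalized = (-0.7401, -0.4714, -0.0225, 0.4792)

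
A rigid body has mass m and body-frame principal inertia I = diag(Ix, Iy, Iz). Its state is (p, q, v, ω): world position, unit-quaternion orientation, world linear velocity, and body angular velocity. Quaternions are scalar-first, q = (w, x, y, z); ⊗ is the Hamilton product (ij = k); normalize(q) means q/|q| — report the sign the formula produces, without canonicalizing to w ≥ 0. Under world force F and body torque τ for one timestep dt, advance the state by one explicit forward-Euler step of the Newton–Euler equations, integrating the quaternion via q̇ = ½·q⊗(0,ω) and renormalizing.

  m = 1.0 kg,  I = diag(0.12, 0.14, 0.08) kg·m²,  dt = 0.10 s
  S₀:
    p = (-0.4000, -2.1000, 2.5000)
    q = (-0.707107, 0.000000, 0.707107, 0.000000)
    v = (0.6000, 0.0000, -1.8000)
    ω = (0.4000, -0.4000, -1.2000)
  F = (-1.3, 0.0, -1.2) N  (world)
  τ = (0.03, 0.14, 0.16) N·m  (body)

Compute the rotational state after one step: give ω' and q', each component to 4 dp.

α = I⁻¹(τ − ω×Iω) = (0.4900, 1.1371, 2.0400)
ω + α·dt = (0.4490, -0.2863, -0.9960)
2q̇ = q⊗(0,ω) = (0.2828428, -1.1313712, 0.2828428, 0.5656856)
q' = normalize(q + ½dt·q⊗(0,ω)) = (-0.6914, -0.0564, 0.7197, 0.0282)

ω' = (0.4490, -0.2863, -0.9960)
q' = (-0.6914, -0.0564, 0.7197, 0.0282)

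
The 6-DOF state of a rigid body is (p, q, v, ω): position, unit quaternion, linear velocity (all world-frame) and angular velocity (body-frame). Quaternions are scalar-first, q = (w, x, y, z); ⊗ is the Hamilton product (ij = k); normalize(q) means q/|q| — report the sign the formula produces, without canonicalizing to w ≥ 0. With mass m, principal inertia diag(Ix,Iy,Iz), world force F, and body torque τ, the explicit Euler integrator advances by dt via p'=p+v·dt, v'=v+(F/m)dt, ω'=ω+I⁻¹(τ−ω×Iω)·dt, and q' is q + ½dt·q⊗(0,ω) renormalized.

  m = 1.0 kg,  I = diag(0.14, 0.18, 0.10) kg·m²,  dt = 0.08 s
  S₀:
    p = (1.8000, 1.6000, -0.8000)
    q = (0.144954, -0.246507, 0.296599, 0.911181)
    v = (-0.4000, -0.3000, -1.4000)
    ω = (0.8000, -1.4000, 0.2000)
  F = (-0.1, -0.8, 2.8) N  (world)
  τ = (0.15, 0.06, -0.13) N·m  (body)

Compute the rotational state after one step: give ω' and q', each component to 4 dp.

angular accel α = (0.9114, 0.2978, -0.8520)
new body rate ω' = (0.8729, -1.3762, 0.1318)
q⊗(0,ω) = (0.4302080, 1.4509364, 0.5753106, 0.1368214)
updated quaternion q' = (0.1618, -0.1881, 0.3189, 0.9147)

ω' = (0.8729, -1.3762, 0.1318)
q' = (0.1618, -0.1881, 0.3189, 0.9147)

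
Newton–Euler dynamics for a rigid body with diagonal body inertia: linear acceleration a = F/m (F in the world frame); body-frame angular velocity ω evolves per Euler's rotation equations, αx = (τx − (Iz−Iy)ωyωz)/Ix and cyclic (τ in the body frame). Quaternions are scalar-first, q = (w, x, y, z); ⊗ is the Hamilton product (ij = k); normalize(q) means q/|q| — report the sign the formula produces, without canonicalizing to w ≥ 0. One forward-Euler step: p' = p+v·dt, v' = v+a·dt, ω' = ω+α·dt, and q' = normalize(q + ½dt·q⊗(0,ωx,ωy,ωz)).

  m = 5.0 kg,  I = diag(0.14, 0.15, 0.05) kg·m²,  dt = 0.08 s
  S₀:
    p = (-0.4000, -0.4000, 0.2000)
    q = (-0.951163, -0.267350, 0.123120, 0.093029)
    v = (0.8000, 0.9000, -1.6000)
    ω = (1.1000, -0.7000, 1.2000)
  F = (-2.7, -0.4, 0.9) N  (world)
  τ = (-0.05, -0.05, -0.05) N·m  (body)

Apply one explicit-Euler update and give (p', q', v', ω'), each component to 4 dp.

p' = p + v·dt = (-0.3360, -0.3280, 0.0720)
v' = v + a·dt = (0.7568, 0.8936, -1.5856)
gyro term ω×Iω = (0.0840, 0.1188, -0.0077)
α = I⁻¹(τ − ω×Iω) = (-0.9571, -1.1253, -0.8460)
new body rate ω' = (1.0234, -0.7900, 1.1323)
2q̇ = q⊗(0,ω) = (0.2686342, -0.8334150, 1.0889660, -1.0896826)
q + ½dt·q⊗(0,ω), renormalized = (-0.9381, -0.2999, 0.1663, 0.0493)

p' = (-0.3360, -0.3280, 0.0720)
q' = (-0.9381, -0.2999, 0.1663, 0.0493)
v' = (0.7568, 0.8936, -1.5856)
ω' = (1.0234, -0.7900, 1.1323)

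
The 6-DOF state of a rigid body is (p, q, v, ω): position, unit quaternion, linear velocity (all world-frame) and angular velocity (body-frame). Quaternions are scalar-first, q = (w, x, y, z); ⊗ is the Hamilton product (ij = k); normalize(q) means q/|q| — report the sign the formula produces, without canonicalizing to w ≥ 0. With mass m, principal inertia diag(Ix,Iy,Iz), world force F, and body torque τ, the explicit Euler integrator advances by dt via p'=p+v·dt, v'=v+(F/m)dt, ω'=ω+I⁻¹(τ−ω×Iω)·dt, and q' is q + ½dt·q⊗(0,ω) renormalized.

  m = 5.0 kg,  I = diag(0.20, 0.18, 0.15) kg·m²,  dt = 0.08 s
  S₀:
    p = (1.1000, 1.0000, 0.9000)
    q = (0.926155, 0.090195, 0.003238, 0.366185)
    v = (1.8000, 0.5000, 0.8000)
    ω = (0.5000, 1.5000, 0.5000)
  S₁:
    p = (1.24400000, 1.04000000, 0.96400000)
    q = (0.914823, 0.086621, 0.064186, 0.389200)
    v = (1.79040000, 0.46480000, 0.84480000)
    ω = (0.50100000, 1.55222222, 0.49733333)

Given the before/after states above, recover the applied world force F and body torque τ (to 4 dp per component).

F = (-0.6000, -2.2000, 2.8000)
τ = (-0.0200, 0.1300, -0.0200)

Δω = ω₁−ω₀ = (0.00100000, 0.05222222, -0.00266667)
gyro term ω₀×Iω₀ = (-0.0225, 0.0125, -0.0150)
applied torque τ = (-0.0200, 0.1300, -0.0200)
velocity change Δv = (-0.00960000, -0.03520000, 0.04480000)
applied force F = (-0.6000, -2.2000, 2.8000)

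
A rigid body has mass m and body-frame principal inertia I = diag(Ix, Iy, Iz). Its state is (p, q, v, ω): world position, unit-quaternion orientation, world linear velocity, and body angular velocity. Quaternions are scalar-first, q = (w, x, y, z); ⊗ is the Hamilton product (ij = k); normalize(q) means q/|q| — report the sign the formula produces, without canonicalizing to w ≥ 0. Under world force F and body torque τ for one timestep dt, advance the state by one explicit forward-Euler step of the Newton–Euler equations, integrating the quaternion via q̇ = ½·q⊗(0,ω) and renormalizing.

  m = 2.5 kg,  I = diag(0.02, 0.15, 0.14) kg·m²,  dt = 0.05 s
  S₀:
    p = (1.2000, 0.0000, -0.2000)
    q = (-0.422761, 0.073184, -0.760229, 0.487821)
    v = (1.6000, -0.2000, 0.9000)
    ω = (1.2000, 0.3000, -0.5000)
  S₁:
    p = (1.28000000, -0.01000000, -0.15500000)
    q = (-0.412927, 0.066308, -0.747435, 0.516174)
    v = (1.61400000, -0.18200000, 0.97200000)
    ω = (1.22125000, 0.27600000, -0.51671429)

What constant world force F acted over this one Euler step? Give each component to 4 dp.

F = (0.7000, 0.9000, 3.6000)

velocity change Δv = (0.01400000, 0.01800000, 0.07200000)
m·(v₁−v₀)/dt = (0.7000, 0.9000, 3.6000)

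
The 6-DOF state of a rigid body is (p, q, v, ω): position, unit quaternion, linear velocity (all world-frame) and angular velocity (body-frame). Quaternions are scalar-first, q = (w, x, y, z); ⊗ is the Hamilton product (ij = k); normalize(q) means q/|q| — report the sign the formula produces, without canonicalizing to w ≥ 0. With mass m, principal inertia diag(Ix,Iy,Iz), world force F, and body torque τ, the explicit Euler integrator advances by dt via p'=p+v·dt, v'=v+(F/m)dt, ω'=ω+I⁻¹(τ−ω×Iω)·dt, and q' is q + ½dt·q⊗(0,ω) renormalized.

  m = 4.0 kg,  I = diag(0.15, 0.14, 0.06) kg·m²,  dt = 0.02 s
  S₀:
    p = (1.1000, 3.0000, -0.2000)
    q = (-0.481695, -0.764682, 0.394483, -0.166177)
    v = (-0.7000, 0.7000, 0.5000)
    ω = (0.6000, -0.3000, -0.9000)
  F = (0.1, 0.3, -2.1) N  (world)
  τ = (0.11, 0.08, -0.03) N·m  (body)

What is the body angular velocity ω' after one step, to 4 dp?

α = I⁻¹(τ − ω×Iω) = (0.8773, 0.9186, -0.5300)
ω' = ω + α·dt = (0.6175, -0.2816, -0.9106)

ω' = (0.6175, -0.2816, -0.9106)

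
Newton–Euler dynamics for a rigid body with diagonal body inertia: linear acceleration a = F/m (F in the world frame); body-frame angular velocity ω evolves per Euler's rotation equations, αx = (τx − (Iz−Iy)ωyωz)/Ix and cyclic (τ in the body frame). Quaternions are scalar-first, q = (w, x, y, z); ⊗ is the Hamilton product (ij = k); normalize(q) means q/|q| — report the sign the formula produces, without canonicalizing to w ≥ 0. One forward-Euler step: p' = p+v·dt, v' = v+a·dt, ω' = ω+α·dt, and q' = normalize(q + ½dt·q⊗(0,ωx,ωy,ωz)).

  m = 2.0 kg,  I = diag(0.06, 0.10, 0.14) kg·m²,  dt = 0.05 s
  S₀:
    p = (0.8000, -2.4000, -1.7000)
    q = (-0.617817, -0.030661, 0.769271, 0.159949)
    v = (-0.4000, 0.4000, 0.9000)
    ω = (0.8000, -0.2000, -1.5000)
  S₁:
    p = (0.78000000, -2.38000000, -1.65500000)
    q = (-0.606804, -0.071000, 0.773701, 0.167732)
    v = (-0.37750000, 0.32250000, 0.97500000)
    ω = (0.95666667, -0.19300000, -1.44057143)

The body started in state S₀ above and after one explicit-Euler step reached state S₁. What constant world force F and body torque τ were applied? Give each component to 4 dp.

F = (0.9000, -3.1000, 3.0000)
τ = (0.2000, 0.1100, 0.1600)

Δv = v₁−v₀ = (0.02250000, -0.07750000, 0.07500000)
applied force F = (0.9000, -3.1000, 3.0000)
ω₁ − ω₀ = (0.15666667, 0.00700000, 0.05942857)
ω₀×(Iω₀) = (0.0120, 0.0960, -0.0064)
I·α + gyro = (0.2000, 0.1100, 0.1600)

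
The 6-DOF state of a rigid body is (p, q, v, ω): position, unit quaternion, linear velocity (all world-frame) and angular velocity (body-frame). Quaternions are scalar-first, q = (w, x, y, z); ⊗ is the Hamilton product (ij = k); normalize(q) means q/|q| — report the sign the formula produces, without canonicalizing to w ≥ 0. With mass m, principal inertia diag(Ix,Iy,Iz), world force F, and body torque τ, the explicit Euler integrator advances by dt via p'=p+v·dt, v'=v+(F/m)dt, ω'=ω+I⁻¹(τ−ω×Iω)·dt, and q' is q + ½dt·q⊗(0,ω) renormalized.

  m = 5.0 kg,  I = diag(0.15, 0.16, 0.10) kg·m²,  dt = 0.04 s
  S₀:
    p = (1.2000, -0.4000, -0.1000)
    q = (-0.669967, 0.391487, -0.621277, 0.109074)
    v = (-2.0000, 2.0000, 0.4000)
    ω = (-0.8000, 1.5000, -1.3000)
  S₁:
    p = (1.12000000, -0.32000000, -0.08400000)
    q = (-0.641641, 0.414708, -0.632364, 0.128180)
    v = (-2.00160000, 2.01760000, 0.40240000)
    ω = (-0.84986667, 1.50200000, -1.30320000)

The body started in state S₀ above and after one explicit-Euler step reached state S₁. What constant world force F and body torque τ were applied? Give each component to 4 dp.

velocity change Δv = (-0.00160000, 0.01760000, 0.00240000)
F = m·Δv/dt = (-0.2000, 2.2000, 0.3000)
rate change Δω = (-0.04986667, 0.00200000, -0.00320000)
gyro term ω₀×Iω₀ = (0.1170, 0.0520, -0.0120)
I·α + gyro = (-0.0700, 0.0600, -0.0200)

F = (-0.2000, 2.2000, 0.3000)
τ = (-0.0700, 0.0600, -0.0200)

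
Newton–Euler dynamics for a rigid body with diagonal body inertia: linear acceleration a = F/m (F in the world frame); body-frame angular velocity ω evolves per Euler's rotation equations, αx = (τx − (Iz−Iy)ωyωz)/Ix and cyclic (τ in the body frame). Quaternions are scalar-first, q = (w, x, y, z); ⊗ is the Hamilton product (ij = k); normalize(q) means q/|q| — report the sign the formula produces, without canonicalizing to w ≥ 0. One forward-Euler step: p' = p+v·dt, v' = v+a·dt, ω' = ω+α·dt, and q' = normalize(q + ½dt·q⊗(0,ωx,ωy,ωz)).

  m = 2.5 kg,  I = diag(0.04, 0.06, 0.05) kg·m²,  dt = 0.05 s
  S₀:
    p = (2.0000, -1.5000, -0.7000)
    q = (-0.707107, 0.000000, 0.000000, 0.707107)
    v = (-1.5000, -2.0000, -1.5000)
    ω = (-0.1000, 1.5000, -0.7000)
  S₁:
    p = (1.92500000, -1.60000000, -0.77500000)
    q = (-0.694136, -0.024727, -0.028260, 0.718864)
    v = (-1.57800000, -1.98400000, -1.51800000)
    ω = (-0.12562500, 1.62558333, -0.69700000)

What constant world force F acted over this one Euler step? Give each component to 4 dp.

Δv = v₁−v₀ = (-0.07800000, 0.01600000, -0.01800000)
F = m·Δv/dt = (-3.9000, 0.8000, -0.9000)

F = (-3.9000, 0.8000, -0.9000)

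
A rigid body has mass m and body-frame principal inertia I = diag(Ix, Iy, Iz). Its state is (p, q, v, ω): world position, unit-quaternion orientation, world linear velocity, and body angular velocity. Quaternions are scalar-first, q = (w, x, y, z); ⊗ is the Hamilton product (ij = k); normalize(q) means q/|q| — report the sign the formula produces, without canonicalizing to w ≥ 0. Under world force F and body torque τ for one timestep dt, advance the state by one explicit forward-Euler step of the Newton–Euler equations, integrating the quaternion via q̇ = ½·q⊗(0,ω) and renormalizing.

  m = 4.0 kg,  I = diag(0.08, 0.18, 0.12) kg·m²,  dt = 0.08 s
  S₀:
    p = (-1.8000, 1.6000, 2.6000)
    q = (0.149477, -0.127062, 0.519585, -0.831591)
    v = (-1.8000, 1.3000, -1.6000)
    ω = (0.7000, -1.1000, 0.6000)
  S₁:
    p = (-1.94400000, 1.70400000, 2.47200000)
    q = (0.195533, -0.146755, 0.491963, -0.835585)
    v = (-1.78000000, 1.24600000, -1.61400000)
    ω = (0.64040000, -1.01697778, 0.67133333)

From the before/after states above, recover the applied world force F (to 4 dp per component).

F = (1.0000, -2.7000, -0.7000)

Δv = v₁−v₀ = (0.02000000, -0.05400000, -0.01400000)
F = m·Δv/dt = (1.0000, -2.7000, -0.7000)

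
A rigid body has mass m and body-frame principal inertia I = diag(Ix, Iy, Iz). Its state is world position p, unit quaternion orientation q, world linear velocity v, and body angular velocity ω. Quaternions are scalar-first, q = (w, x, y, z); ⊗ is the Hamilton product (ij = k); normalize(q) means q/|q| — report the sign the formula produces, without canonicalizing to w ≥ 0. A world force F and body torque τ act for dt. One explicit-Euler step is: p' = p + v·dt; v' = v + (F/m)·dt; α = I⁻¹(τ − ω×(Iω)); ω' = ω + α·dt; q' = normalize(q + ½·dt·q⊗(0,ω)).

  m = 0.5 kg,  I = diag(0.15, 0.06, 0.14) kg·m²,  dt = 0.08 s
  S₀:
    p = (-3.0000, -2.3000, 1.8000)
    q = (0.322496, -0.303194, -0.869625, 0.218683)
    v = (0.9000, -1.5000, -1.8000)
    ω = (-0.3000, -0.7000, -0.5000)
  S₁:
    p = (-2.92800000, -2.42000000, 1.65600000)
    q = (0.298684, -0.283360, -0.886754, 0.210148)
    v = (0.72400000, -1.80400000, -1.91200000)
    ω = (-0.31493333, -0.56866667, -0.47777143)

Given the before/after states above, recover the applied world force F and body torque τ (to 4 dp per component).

F = (-1.1000, -1.9000, -0.7000)
τ = (0.0000, 0.1000, 0.0200)

rate change Δω = (-0.01493333, 0.13133333, 0.02222857)
ω₀×(Iω₀) = (0.0280, 0.0015, -0.0189)
τ = I·(Δω/dt) + ω₀×(Iω₀) = (0.0000, 0.1000, 0.0200)
v₁ − v₀ = (-0.17600000, -0.30400000, -0.11200000)
applied force F = (-1.1000, -1.9000, -0.7000)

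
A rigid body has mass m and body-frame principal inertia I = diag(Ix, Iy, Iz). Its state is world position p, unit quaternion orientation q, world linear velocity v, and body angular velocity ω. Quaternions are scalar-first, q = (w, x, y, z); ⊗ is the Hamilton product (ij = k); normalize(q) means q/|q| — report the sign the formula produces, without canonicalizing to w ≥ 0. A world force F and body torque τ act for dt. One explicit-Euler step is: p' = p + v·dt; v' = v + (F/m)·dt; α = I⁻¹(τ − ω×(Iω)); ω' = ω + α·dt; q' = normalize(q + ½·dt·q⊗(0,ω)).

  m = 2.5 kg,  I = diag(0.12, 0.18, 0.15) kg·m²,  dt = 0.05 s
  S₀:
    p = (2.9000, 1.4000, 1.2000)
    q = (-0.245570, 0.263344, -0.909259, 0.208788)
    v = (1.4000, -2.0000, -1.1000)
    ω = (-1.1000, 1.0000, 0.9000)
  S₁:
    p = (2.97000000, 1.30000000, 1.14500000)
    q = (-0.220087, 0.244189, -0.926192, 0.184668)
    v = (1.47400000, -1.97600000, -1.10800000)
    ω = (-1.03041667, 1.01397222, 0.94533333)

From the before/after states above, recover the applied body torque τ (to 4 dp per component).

rate change Δω = (0.06958333, 0.01397222, 0.04533333)
I·α + gyro = (0.1400, 0.0800, 0.0700)

τ = (0.1400, 0.0800, 0.0700)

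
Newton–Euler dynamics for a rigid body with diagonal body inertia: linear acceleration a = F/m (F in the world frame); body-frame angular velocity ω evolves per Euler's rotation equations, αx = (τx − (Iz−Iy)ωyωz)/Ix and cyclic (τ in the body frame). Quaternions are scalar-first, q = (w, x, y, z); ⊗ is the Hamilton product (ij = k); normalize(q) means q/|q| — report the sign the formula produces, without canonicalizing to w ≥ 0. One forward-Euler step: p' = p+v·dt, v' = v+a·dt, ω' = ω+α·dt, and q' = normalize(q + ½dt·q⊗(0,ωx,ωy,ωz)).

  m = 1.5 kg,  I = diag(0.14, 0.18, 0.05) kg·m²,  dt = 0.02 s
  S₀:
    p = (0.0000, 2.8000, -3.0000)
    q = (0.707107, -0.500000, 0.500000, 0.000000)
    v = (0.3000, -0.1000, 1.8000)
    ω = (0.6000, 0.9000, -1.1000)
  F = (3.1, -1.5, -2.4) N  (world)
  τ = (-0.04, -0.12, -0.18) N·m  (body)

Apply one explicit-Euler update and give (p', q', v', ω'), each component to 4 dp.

ω×(Iω) gyroscopic = (0.1287, -0.0594, 0.0216)
α = I⁻¹(τ − ω×Iω) = (-1.2050, -0.3367, -4.0320)
ω + α·dt = (0.5759, 0.8933, -1.1806)
Hamilton product q⊗(0,ω) = (-0.1500000, -0.1257358, 0.0863963, -1.5278177)
q' = normalize(q + ½dt·q⊗(0,ω)) = (0.7055, -0.5012, 0.5008, -0.0153)
p + v·dt = (0.0060, 2.7980, -2.9640)
v + (F/m)dt = (0.3413, -0.1200, 1.7680)

p' = (0.0060, 2.7980, -2.9640)
q' = (0.7055, -0.5012, 0.5008, -0.0153)
v' = (0.3413, -0.1200, 1.7680)
ω' = (0.5759, 0.8933, -1.1806)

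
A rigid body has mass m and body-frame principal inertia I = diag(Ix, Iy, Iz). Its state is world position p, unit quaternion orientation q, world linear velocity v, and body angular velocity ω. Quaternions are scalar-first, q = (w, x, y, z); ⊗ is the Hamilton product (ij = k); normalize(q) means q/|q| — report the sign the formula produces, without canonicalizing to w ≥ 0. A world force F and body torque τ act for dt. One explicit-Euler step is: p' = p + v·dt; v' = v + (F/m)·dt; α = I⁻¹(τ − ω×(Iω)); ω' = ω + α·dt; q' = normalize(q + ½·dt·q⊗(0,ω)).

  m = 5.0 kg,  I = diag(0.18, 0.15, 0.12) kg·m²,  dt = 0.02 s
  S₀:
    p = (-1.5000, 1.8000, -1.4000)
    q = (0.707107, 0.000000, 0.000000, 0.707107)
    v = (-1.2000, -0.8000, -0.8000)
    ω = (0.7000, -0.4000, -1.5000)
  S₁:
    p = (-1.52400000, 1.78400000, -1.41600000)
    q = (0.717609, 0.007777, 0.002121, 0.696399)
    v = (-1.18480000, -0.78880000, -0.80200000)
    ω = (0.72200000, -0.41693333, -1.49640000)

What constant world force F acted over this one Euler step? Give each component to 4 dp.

Δv = v₁−v₀ = (0.01520000, 0.01120000, -0.00200000)
applied force F = (3.8000, 2.8000, -0.5000)

F = (3.8000, 2.8000, -0.5000)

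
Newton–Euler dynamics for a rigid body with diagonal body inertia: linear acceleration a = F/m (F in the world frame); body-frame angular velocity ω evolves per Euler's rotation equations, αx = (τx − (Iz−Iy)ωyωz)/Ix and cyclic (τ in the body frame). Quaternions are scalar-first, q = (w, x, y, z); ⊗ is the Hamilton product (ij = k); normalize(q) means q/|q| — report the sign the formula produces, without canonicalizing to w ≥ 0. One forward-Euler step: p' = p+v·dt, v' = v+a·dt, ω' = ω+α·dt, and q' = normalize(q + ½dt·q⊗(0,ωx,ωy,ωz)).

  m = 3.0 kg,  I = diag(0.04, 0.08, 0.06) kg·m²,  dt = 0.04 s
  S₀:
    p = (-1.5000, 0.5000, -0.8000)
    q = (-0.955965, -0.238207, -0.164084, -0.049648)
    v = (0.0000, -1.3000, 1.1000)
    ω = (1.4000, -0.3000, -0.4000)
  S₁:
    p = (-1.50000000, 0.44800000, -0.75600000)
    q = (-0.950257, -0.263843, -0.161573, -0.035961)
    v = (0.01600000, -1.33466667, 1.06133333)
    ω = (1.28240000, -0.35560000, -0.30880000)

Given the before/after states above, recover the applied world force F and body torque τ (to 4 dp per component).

F = (1.2000, -2.6000, -2.9000)
τ = (-0.1200, -0.1000, 0.1200)

velocity change Δv = (0.01600000, -0.03466667, -0.03866667)
F = m·Δv/dt = (1.2000, -2.6000, -2.9000)
rate change Δω = (-0.11760000, -0.05560000, 0.09120000)
ω₀×(Iω₀) = (-0.0024, 0.0112, -0.0168)
τ = I·(Δω/dt) + ω₀×(Iω₀) = (-0.1200, -0.1000, 0.1200)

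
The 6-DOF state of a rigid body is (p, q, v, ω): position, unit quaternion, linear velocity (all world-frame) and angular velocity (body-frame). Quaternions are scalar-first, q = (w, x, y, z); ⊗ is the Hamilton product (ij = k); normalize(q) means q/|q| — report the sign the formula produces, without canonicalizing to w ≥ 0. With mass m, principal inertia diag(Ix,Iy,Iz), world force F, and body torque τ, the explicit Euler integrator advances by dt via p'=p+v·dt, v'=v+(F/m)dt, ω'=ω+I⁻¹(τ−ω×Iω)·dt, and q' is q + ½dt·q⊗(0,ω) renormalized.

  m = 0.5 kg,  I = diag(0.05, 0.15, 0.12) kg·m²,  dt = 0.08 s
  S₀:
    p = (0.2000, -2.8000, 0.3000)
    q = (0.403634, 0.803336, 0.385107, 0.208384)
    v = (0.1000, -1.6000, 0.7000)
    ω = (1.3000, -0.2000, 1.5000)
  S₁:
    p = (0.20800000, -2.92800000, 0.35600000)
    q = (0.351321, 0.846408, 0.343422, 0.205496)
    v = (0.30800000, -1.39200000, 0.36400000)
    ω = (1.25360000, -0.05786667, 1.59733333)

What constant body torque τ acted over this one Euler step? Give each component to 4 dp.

τ = (-0.0200, 0.1300, 0.1200)

Δω = ω₁−ω₀ = (-0.04640000, 0.14213333, 0.09733333)
precession coupling = (0.0090, -0.1365, -0.0260)
I·α + gyro = (-0.0200, 0.1300, 0.1200)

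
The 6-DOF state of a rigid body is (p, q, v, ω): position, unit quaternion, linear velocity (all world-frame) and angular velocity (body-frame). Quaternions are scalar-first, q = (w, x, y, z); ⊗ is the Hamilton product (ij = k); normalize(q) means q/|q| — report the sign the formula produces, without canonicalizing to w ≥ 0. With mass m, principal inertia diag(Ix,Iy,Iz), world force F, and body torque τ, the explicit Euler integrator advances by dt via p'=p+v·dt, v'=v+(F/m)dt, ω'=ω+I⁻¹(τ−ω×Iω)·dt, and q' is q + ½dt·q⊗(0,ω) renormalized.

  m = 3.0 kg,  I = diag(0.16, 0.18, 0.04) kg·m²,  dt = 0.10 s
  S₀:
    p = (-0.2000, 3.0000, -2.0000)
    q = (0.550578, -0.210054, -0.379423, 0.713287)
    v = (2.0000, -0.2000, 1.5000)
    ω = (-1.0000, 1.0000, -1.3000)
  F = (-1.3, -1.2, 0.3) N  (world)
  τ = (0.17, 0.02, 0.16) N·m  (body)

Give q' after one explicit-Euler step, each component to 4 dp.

q⊗(0,ω) = (1.0966421, -0.7706151, -0.4357792, -1.3052284)
q + ½dt·q⊗(0,ω), renormalized = (0.6026, -0.2474, -0.3994, 0.6451)

q' = (0.6026, -0.2474, -0.3994, 0.6451)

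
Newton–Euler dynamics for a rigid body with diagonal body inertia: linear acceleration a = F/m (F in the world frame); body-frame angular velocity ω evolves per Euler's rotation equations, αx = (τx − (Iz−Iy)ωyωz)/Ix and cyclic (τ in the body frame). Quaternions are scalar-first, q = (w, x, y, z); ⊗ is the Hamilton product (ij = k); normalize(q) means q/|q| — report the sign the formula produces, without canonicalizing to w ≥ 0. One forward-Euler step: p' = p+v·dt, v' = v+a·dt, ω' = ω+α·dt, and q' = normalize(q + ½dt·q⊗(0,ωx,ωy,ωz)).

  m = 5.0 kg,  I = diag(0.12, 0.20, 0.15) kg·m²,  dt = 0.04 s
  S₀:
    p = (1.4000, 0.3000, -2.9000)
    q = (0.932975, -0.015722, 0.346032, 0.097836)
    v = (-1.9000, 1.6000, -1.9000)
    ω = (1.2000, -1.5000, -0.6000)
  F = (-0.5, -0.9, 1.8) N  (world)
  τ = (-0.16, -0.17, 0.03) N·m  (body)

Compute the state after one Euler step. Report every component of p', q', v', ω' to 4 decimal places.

gyro term ω×Iω = (-0.0450, 0.0216, -0.1440)
(τ − ω×Iω)/I = (-0.9583, -0.9580, 1.1600)
ω' = ω + α·dt = (1.1617, -1.5383, -0.5536)
q⊗(0,ω) = (0.5966160, 1.0587048, -1.2914925, -0.9514404)
q' = normalize(q + ½dt·q⊗(0,ω)) = (0.9441, 0.0054, 0.3199, 0.0787)
linear accel F/m = (-0.1000, -0.1800, 0.3600)
p' = p + v·dt = (1.3240, 0.3640, -2.9760)
new velocity v' = (-1.9040, 1.5928, -1.8856)

p' = (1.3240, 0.3640, -2.9760)
q' = (0.9441, 0.0054, 0.3199, 0.0787)
v' = (-1.9040, 1.5928, -1.8856)
ω' = (1.1617, -1.5383, -0.5536)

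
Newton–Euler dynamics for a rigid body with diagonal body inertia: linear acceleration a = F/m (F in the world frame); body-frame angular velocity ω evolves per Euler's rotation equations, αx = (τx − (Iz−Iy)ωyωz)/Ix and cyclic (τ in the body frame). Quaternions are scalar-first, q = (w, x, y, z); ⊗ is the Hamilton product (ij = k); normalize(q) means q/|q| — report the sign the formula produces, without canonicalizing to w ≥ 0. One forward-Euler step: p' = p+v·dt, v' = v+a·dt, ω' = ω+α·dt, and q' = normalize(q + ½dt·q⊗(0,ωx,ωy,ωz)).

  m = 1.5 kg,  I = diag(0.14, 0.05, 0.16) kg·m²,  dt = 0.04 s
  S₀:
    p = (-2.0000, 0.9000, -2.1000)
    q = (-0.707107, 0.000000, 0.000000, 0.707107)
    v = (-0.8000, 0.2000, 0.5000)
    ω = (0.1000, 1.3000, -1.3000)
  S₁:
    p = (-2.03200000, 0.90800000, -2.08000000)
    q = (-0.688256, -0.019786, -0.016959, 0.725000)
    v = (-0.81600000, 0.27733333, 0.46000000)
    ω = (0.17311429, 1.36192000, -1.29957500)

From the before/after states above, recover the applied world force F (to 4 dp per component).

v₁ − v₀ = (-0.01600000, 0.07733333, -0.04000000)
applied force F = (-0.6000, 2.9000, -1.5000)

F = (-0.6000, 2.9000, -1.5000)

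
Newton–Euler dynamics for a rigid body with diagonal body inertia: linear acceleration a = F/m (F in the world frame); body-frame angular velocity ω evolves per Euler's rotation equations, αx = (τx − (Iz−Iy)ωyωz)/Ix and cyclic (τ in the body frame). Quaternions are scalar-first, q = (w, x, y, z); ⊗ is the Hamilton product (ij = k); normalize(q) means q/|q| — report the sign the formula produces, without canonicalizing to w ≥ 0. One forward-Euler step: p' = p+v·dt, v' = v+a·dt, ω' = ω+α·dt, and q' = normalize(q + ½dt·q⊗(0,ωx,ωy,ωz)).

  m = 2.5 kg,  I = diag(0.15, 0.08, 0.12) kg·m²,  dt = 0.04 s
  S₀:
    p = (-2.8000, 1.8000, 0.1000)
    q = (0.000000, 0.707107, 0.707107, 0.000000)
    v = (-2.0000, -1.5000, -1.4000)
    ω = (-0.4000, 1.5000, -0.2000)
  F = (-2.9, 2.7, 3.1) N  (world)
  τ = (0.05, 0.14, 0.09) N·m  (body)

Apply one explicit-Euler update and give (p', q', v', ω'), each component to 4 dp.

p' = (-2.8800, 1.7400, 0.0440)
q' = (-0.0155, 0.7039, 0.7096, 0.0269)
v' = (-2.0464, -1.4568, -1.3504)
ω' = (-0.3835, 1.5688, -0.1840)

ω×(Iω) gyroscopic = (-0.0120, 0.0024, 0.0420)
α = I⁻¹(τ − ω×Iω) = (0.4133, 1.7200, 0.4000)
ω' = ω + α·dt = (-0.3835, 1.5688, -0.1840)
Hamilton product q⊗(0,ω) = (-0.7778177, -0.1414214, 0.1414214, 1.3435033)
q + ½dt·q⊗(0,ω), renormalized = (-0.0155, 0.7039, 0.7096, 0.0269)
a = F/m = (-1.1600, 1.0800, 1.2400)
p + v·dt = (-2.8800, 1.7400, 0.0440)
new velocity v' = (-2.0464, -1.4568, -1.3504)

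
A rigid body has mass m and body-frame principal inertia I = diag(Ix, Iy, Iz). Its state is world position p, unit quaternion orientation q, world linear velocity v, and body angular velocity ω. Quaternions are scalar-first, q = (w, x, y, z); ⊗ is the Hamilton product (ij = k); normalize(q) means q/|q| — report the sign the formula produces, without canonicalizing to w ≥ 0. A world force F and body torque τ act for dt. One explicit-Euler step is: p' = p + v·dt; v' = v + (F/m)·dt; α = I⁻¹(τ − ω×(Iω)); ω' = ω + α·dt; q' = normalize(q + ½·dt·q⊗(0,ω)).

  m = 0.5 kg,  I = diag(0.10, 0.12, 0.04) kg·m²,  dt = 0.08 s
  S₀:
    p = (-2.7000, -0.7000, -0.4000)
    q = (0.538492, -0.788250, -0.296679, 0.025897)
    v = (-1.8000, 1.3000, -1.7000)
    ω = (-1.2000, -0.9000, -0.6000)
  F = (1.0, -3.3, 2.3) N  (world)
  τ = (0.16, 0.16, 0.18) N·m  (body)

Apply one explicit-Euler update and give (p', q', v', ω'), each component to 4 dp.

p' = (-2.8440, -0.5960, -0.5360)
q' = (0.4896, -0.8044, -0.3355, 0.0271)
v' = (-1.6400, 0.7720, -1.3320)
ω' = (-1.0374, -0.8221, -0.2832)

linear accel F/m = (2.0000, -6.6000, 4.6000)
p' = p + v·dt = (-2.8440, -0.5960, -0.5360)
v' = v + a·dt = (-1.6400, 0.7720, -1.3320)
gyro term ω×Iω = (-0.0432, 0.0432, 0.0216)
α = I⁻¹(τ − ω×Iω) = (2.0320, 0.9733, 3.9600)
ω' = ω + α·dt = (-1.0374, -0.8221, -0.2832)
Hamilton product q⊗(0,ω) = (-1.1973729, -0.4448757, -0.9886692, 0.0303150)
q' = normalize(q + ½dt·q⊗(0,ω)) = (0.4896, -0.8044, -0.3355, 0.0271)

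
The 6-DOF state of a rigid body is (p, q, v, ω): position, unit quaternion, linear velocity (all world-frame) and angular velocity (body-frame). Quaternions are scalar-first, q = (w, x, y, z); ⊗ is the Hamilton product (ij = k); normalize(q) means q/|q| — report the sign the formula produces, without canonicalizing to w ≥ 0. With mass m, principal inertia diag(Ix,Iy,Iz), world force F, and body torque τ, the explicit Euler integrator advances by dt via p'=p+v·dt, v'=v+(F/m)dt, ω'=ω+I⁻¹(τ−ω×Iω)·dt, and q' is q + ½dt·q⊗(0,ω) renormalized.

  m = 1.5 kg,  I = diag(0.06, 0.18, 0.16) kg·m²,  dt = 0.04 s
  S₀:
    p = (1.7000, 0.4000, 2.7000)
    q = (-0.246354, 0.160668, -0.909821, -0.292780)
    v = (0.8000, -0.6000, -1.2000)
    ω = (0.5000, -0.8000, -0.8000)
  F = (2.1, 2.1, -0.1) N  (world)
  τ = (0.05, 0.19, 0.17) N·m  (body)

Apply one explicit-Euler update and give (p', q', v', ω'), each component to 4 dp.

p' = (1.7320, 0.3760, 2.6520)
q' = (-0.2671, 0.1680, -0.9060, -0.2822)
v' = (0.8560, -0.5440, -1.2027)
ω' = (0.5419, -0.7667, -0.7455)

a = (1.4000, 1.4000, -0.0667)
new position p' = (1.7320, 0.3760, 2.6520)
v + (F/m)dt = (0.8560, -0.5440, -1.2027)
gyro term ω×Iω = (-0.0128, 0.0400, -0.0480)
angular accel α = (1.0467, 0.8333, 1.3625)
ω' = ω + α·dt = (0.5419, -0.7667, -0.7455)
2q̇ = q⊗(0,ω) = (-1.0424148, 0.3704558, 0.1792276, 0.5234593)
updated quaternion q' = (-0.2671, 0.1680, -0.9060, -0.2822)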